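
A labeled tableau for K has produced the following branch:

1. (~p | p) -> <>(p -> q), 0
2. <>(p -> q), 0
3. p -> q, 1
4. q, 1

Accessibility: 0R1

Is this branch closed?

No atom appears with both signs at the same world.

Not closed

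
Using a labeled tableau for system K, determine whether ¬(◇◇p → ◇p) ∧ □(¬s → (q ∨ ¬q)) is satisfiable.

Satisfiable

1. ¬(◇◇p → ◇p) ∧ □(¬s → (q ∨ ¬q)), w0
2. ¬(◇◇p → ◇p), w0
3. □(¬s → (q ∨ ¬q)), w0
4. ◇◇p, w0
5. ¬◇p, w0
6. ◇p, w1
7. ¬s → (q ∨ ¬q), w1
8. ¬p, w1
9. q ∨ ¬q, w1
10. ¬q, w1
11. p, w2
Accessibility: w0Rw1, w1Rw2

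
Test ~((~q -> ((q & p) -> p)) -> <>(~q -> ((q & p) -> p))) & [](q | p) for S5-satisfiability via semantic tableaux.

1. ~((~q -> ((q & p) -> p)) -> <>(~q -> ((q & p) -> p))) & [](q | p), u
2. ~((~q -> ((q & p) -> p)) -> <>(~q -> ((q & p) -> p))), u
3. [](q | p), u
4. ~q -> ((q & p) -> p), u
5. ~<>(~q -> ((q & p) -> p)), u
6. q | p, u
7. ~(~q -> ((q & p) -> p)), u
8. ~q, u
9. ~((q & p) -> p), u
10. q & p, u
11. ~p, u
12. q, u
13. p, u
Accessibility: uRu
Branch closes: q and ~q both at u.
(One branch shown.) All branches close.

Unsatisfiable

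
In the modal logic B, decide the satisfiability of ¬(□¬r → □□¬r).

1. ¬(□¬r → □□¬r), 0
2. □¬r, 0   [¬→-rule on 1]
3. ¬□□¬r, 0   [¬→-rule on 1]
4. ¬r, 0   [□-rule on 2 via 0R0]
5. ¬□¬r, 1   [¬□-rule on 3: fresh world 1, 0R1]
6. ¬r, 1   [□-rule on 2 via 0R1]
7. r, 2   [¬□-rule on 5: fresh world 2, 1R2]
Accessibility: 0R0, 0R1, 1R0, 1R1, 1R2, 2R1, 2R2

Satisfiable (open branch found)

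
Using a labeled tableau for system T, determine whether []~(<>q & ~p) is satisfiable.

1. []~(<>q & ~p), w0
2. ~(<>q & ~p), w0
3. p, w0
Accessibility: w0Rw0

Satisfiable (open branch found)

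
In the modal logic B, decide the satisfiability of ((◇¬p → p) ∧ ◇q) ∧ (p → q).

Yes, satisfiable

1. ((◇¬p → p) ∧ ◇q) ∧ (p → q), 0
2. (◇¬p → p) ∧ ◇q, 0   [∧-rule on 1]
3. p → q, 0   [∧-rule on 1]
4. ◇¬p → p, 0   [∧-rule on 2]
5. ◇q, 0   [∧-rule on 2]
6. q, 0   [→-rule on 3 (branches; this branch)]
7. p, 0   [→-rule on 4 (branches; this branch)]
8. q, 1   [◇-rule on 5: fresh world 1, 0R1]
Accessibility: 0R0, 0R1, 1R0, 1R1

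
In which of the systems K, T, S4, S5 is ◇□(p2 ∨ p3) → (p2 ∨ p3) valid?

S4-tableau for the negation ¬(◇□(p2 ∨ p3) → (p2 ∨ p3)):
1. ¬(◇□(p2 ∨ p3) → (p2 ∨ p3)), w0
2. ◇□(p2 ∨ p3), w0
3. ¬(p2 ∨ p3), w0
4. ¬p2, w0
5. ¬p3, w0
6. □(p2 ∨ p3), w1
7. p2 ∨ p3, w1
8. p3, w1
Accessibility: w0Rw0, w0Rw1, w1Rw1
Complete open branch: countermodel on an S4-frame, so not valid in S4, nor in K, T (the same frame is also a K-frame and a T-frame).
S5-tableau for the negation ¬(◇□(p2 ∨ p3) → (p2 ∨ p3)):
1. ¬(◇□(p2 ∨ p3) → (p2 ∨ p3)), w0
2. ◇□(p2 ∨ p3), w0
3. ¬(p2 ∨ p3), w0
4. ¬p2, w0
5. ¬p3, w0
6. □(p2 ∨ p3), w1
7. p2 ∨ p3, w0
8. p2 ∨ p3, w1
9. p3, w0
Accessibility: w0Rw0, w0Rw1, w1Rw0, w1Rw1
Branch closes: p3 and ¬p3 both at w0.
Every branch closes (one shown): valid in S5.

S5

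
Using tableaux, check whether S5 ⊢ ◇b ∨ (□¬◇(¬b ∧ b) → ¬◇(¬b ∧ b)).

Tableau for the negation ¬(◇b ∨ (□¬◇(¬b ∧ b) → ¬◇(¬b ∧ b))):
1. ¬(◇b ∨ (□¬◇(¬b ∧ b) → ¬◇(¬b ∧ b))), 0
2. ¬◇b, 0
3. ¬(□¬◇(¬b ∧ b) → ¬◇(¬b ∧ b)), 0
4. □¬◇(¬b ∧ b), 0
5. ◇(¬b ∧ b), 0
6. ¬b, 0
7. ¬◇(¬b ∧ b), 0
8. ¬(¬b ∧ b), 0
9. ¬b ∧ b, 1
10. ¬b, 1
11. b, 1
Accessibility: 0R0, 0R1, 1R0, 1R1
Branch closes: b and ¬b both at 1.
All branches of the negation close; one closing branch shown above.

Valid in S5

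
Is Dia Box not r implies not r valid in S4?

Tableau for the negation not (Dia Box not r implies not r):
1. not (Dia Box not r implies not r), 0
2. Dia Box not r, 0   [neg-implies-rule on 1]
3. r, 0   [neg-implies-rule on 1]
4. Box not r, 1   [Dia-rule on 2: fresh world 1, 0R1]
5. not r, 1   [Box-rule on 4 via 1R1]
Accessibility: 0R0, 0R1, 1R1
The negation has an open branch (countermodel exists).

Not valid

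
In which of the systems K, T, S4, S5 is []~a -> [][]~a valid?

S4, S5

T-tableau for the negation ~([]~a -> [][]~a):
1. ~([]~a -> [][]~a), u
2. []~a, u   [~->-rule on 1]
3. ~[][]~a, u   [~->-rule on 1]
4. ~a, u   [[]-rule on 2 via uRu]
5. ~[]~a, v   [~[]-rule on 3: fresh world v, uRv]
6. ~a, v   [[]-rule on 2 via uRv]
7. a, w   [~[]-rule on 5: fresh world w, vRw]
Accessibility: uRu, uRv, vRv, vRw, wRw
Complete open branch: countermodel on a T-frame, so not valid in T, nor in K (the same frame is also a K-frame).
S4-tableau for the negation ~([]~a -> [][]~a):
1. ~([]~a -> [][]~a), u
2. []~a, u   [~->-rule on 1]
3. ~[][]~a, u   [~->-rule on 1]
4. ~a, u   [[]-rule on 2 via uRu]
5. ~[]~a, v   [~[]-rule on 3: fresh world v, uRv]
6. ~a, v   [[]-rule on 2 via uRv]
7. a, w   [~[]-rule on 5: fresh world w, vRw]
8. ~a, w   [[]-rule on 2 via uRw]
Accessibility: uRu, uRv, uRw, vRv, vRw, wRw
Branch closes: a and ~a both at w.
Every branch closes (one shown): valid in S4, hence also in S5 (every theorem of S4 is a theorem of S5).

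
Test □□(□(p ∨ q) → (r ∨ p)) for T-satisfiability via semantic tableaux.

1. □□(□(p ∨ q) → (r ∨ p)), 0
2. □(□(p ∨ q) → (r ∨ p)), 0
3. □(p ∨ q) → (r ∨ p), 0
4. r ∨ p, 0
5. p, 0
Accessibility: 0R0

Satisfiable (open branch found)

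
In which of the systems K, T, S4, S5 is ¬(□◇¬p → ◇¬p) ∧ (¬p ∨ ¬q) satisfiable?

K

K-tableau for the formula:
1. ¬(□◇¬p → ◇¬p) ∧ (¬p ∨ ¬q), u
2. ¬(□◇¬p → ◇¬p), u
3. ¬p ∨ ¬q, u
4. □◇¬p, u
5. ¬◇¬p, u
6. ¬q, u
Complete open branch: satisfiable in K.
T-tableau for the formula:
1. ¬(□◇¬p → ◇¬p) ∧ (¬p ∨ ¬q), u
2. ¬(□◇¬p → ◇¬p), u
3. ¬p ∨ ¬q, u
4. □◇¬p, u
5. ¬◇¬p, u
6. ◇¬p, u
7. p, u
8. ¬q, u
9. ¬p, v
10. ◇¬p, v
11. p, v
Accessibility: uRu, uRv, vRv
Branch closes: p and ¬p both at v.
Every branch closes (one shown): unsatisfiable in T, hence also in S4, S5 (every S4/S5-frame is a T-frame).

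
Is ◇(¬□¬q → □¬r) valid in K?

Tableau for the negation ¬◇(¬□¬q → □¬r):
1. ¬◇(¬□¬q → □¬r), w0
The negation has an open branch (countermodel exists).

Invalid (countermodel exists)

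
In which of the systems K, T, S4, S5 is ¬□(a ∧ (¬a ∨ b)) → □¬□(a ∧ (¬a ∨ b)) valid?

S5-tableau for the negation ¬(¬□(a ∧ (¬a ∨ b)) → □¬□(a ∧ (¬a ∨ b))):
1. ¬(¬□(a ∧ (¬a ∨ b)) → □¬□(a ∧ (¬a ∨ b))), w0
2. ¬□(a ∧ (¬a ∨ b)), w0
3. ¬□¬□(a ∧ (¬a ∨ b)), w0
4. ¬(a ∧ (¬a ∨ b)), w1
5. ¬(¬a ∨ b), w1
6. a, w1
7. ¬b, w1
8. □(a ∧ (¬a ∨ b)), w2
9. a ∧ (¬a ∨ b), w0
10. a, w0
11. ¬a ∨ b, w0
12. a ∧ (¬a ∨ b), w1
13. ¬a ∨ b, w1
14. a ∧ (¬a ∨ b), w2
15. a, w2
16. ¬a ∨ b, w2
17. b, w0
18. b, w1
Accessibility: w0Rw0, w0Rw1, w0Rw2, w1Rw0, w1Rw1, w1Rw2, w2Rw0, w2Rw1, w2Rw2
Branch closes: b and ¬b both at w1.
Every branch closes (one shown): valid in S5.
S4-tableau for the negation ¬(¬□(a ∧ (¬a ∨ b)) → □¬□(a ∧ (¬a ∨ b))):
1. ¬(¬□(a ∧ (¬a ∨ b)) → □¬□(a ∧ (¬a ∨ b))), w0
2. ¬□(a ∧ (¬a ∨ b)), w0
3. ¬□¬□(a ∧ (¬a ∨ b)), w0
4. ¬(a ∧ (¬a ∨ b)), w1
5. ¬(¬a ∨ b), w1
6. a, w1
7. ¬b, w1
8. □(a ∧ (¬a ∨ b)), w2
9. a ∧ (¬a ∨ b), w2
10. a, w2
11. ¬a ∨ b, w2
12. b, w2
Accessibility: w0Rw0, w0Rw1, w0Rw2, w1Rw1, w2Rw2
Complete open branch: countermodel on an S4-frame, so not valid in S4, nor in K, T (the same frame is also a K-frame and a T-frame).

S5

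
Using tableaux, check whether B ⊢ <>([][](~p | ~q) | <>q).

Tableau for the negation ~<>([][](~p | ~q) | <>q):
1. ~<>([][](~p | ~q) | <>q), u
2. ~([][](~p | ~q) | <>q), u   [~<>-rule on 1 via uRu]
3. ~[][](~p | ~q), u   [~|-rule on 2]
4. ~<>q, u   [~|-rule on 2]
5. ~q, u   [~<>-rule on 4 via uRu]
6. ~[](~p | ~q), v   [~[]-rule on 3: fresh world v, uRv]
7. ~([][](~p | ~q) | <>q), v   [~<>-rule on 1 via uRv]
8. ~[][](~p | ~q), v   [~|-rule on 7]
9. ~<>q, v   [~|-rule on 7]
10. ~q, v   [~<>-rule on 4 via uRv]
11. ~(~p | ~q), w   [~[]-rule on 6: fresh world w, vRw]
12. p, w   [~|-rule on 11]
13. q, w   [~|-rule on 11]
14. ~q, w   [~<>-rule on 9 via vRw]
Accessibility: uRu, uRv, vRu, vRv, vRw, wRv, wRw
Branch closes: q and ~q both at w.
All branches of the negation close; one closing branch shown above.

Valid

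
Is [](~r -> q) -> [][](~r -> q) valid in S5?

Tableau for the negation ~([](~r -> q) -> [][](~r -> q)):
1. ~([](~r -> q) -> [][](~r -> q)), 0
2. [](~r -> q), 0
3. ~[][](~r -> q), 0
4. ~r -> q, 0
5. q, 0
6. ~[](~r -> q), 1
7. ~r -> q, 1
8. q, 1
9. ~(~r -> q), 2
10. ~r, 2
11. ~q, 2
12. ~r -> q, 2
13. q, 2
Accessibility: 0R0, 0R1, 0R2, 1R0, 1R1, 1R2, 2R0, 2R1, 2R2
Branch closes: q and ~q both at 2.
Every branch of the negation's tableau closes; the branch above is one of them.

Valid in S5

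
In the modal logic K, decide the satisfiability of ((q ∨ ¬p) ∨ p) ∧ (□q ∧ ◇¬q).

1. ((q ∨ ¬p) ∨ p) ∧ (□q ∧ ◇¬q), 0
2. (q ∨ ¬p) ∨ p, 0
3. □q ∧ ◇¬q, 0
4. □q, 0
5. ◇¬q, 0
6. q ∨ ¬p, 0
7. ¬p, 0
8. ¬q, 1
9. q, 1
Accessibility: 0R1
Branch closes: q and ¬q both at 1.
All branches of the tableau close; one closing branch shown above.

Unsatisfiable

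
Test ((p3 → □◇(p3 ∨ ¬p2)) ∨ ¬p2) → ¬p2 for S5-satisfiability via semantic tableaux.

Yes, satisfiable

1. ((p3 → □◇(p3 ∨ ¬p2)) ∨ ¬p2) → ¬p2, 0
2. ¬p2, 0
Accessibility: 0R0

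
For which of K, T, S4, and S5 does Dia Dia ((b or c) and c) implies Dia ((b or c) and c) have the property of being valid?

S4-tableau for the negation not (Dia Dia ((b or c) and c) implies Dia ((b or c) and c)):
1. not (Dia Dia ((b or c) and c) implies Dia ((b or c) and c)), 0
2. Dia Dia ((b or c) and c), 0
3. not Dia ((b or c) and c), 0
4. not ((b or c) and c), 0
5. not (b or c), 0
6. not b, 0
7. not c, 0
8. Dia ((b or c) and c), 1
9. not ((b or c) and c), 1
10. not (b or c), 1
11. not b, 1
12. not c, 1
13. (b or c) and c, 2
14. b or c, 2
15. c, 2
16. not ((b or c) and c), 2
17. not (b or c), 2
18. not b, 2
19. not c, 2
Accessibility: 0R0, 0R1, 0R2, 1R1, 1R2, 2R2
Branch closes: c and not c both at 2.
Every branch closes (one shown): valid in S4, hence also in S5 (every theorem of S4 is a theorem of S5).
T-tableau for the negation not (Dia Dia ((b or c) and c) implies Dia ((b or c) and c)):
1. not (Dia Dia ((b or c) and c) implies Dia ((b or c) and c)), 0
2. Dia Dia ((b or c) and c), 0
3. not Dia ((b or c) and c), 0
4. not ((b or c) and c), 0
5. not c, 0
6. Dia ((b or c) and c), 1
7. not ((b or c) and c), 1
8. not c, 1
9. (b or c) and c, 2
10. b or c, 2
11. c, 2
Accessibility: 0R0, 0R1, 1R1, 1R2, 2R2
Complete open branch: countermodel on a T-frame, so not valid in T, nor in K (the same frame is also a K-frame).

S4, S5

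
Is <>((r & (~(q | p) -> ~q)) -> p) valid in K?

Invalid (countermodel exists)

Tableau for the negation ~<>((r & (~(q | p) -> ~q)) -> p):
1. ~<>((r & (~(q | p) -> ~q)) -> p), w0
The negation has an open branch (countermodel exists).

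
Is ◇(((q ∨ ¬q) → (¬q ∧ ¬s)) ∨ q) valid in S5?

Invalid (countermodel exists)

Tableau for the negation ¬◇(((q ∨ ¬q) → (¬q ∧ ¬s)) ∨ q):
1. ¬◇(((q ∨ ¬q) → (¬q ∧ ¬s)) ∨ q), u
2. ¬(((q ∨ ¬q) → (¬q ∧ ¬s)) ∨ q), u   [¬◇-rule on 1 via uRu]
3. ¬((q ∨ ¬q) → (¬q ∧ ¬s)), u   [¬∨-rule on 2]
4. ¬q, u   [¬∨-rule on 2]
5. q ∨ ¬q, u   [¬→-rule on 3]
6. ¬(¬q ∧ ¬s), u   [¬→-rule on 3]
7. s, u   [¬∧-rule on 6 (branches; this branch)]
Accessibility: uRu
The negation has an open branch (countermodel exists).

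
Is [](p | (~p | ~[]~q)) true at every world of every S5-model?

Tableau for the negation ~[](p | (~p | ~[]~q)):
1. ~[](p | (~p | ~[]~q)), w0
2. ~(p | (~p | ~[]~q)), w1
3. ~p, w1
4. ~(~p | ~[]~q), w1
5. p, w1
6. []~q, w1
Accessibility: w0Rw0, w0Rw1, w1Rw0, w1Rw1
Branch closes: p and ~p both at w1.
All branches of the negation close; one closing branch shown above.

Yes, valid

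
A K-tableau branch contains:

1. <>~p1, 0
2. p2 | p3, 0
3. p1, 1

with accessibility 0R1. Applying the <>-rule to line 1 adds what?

a fresh world 2 with 0R2, and ~p1 at 2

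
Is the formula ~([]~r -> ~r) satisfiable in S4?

1. ~([]~r -> ~r), 0
2. []~r, 0
3. r, 0
4. ~r, 0
Accessibility: 0R0
Branch closes: r and ~r both at 0.
All branches of the tableau close; one closing branch shown above.

No, unsatisfiable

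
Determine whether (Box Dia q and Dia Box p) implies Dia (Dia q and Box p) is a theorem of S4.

Tableau for the negation not ((Box Dia q and Dia Box p) implies Dia (Dia q and Box p)):
1. not ((Box Dia q and Dia Box p) implies Dia (Dia q and Box p)), w0
2. Box Dia q and Dia Box p, w0
3. not Dia (Dia q and Box p), w0
4. Box Dia q, w0
5. Dia Box p, w0
6. not (Dia q and Box p), w0
7. Dia q, w0
8. not Box p, w0
9. Box p, w1
10. not (Dia q and Box p), w1
11. Dia q, w1
12. p, w1
13. not Box p, w1
14. q, w2
15. not (Dia q and Box p), w2
16. Dia q, w2
17. not Box p, w2
18. not p, w3
19. not (Dia q and Box p), w3
20. Dia q, w3
21. not Dia q, w3
22. not q, w3
23. q, w4
24. not (Dia q and Box p), w4
25. Dia q, w4
26. p, w4
27. not Box p, w4
28. not p, w5
29. not (Dia q and Box p), w5
30. Dia q, w5
31. p, w5
Accessibility: w0Rw0, w0Rw1, w0Rw2, w0Rw3, w0Rw4, w0Rw5, w1Rw1, w1Rw4, w1Rw5, w2Rw2, w3Rw3, w4Rw4, w5Rw5
Branch closes: p and not p both at w5.
All branches of the negation close; one closing branch shown above.

Yes, valid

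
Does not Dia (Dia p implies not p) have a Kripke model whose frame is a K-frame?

Satisfiable

1. not Dia (Dia p implies not p), w0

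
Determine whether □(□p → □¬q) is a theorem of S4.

Tableau for the negation ¬□(□p → □¬q):
1. ¬□(□p → □¬q), w0
2. ¬(□p → □¬q), w1   [¬□-rule on 1: fresh world w1, w0Rw1]
3. □p, w1   [¬→-rule on 2]
4. ¬□¬q, w1   [¬→-rule on 2]
5. p, w1   [□-rule on 3 via w1Rw1]
6. q, w2   [¬□-rule on 4: fresh world w2, w1Rw2]
7. p, w2   [□-rule on 3 via w1Rw2]
Accessibility: w0Rw0, w0Rw1, w0Rw2, w1Rw1, w1Rw2, w2Rw2
The negation has an open branch (countermodel exists).

No, not valid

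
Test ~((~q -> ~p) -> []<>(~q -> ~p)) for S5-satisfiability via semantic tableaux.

No, unsatisfiable

1. ~((~q -> ~p) -> []<>(~q -> ~p)), u
2. ~q -> ~p, u
3. ~[]<>(~q -> ~p), u
4. ~p, u
5. ~<>(~q -> ~p), v
6. ~(~q -> ~p), u
7. ~q, u
8. p, u
Accessibility: uRu, uRv, vRu, vRv
Branch closes: p and ~p both at u.
All branches of the tableau close; one closing branch shown above.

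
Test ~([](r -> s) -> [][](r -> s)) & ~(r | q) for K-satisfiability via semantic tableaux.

Satisfiable (open branch found)

1. ~([](r -> s) -> [][](r -> s)) & ~(r | q), 0
2. ~([](r -> s) -> [][](r -> s)), 0
3. ~(r | q), 0
4. [](r -> s), 0
5. ~[][](r -> s), 0
6. ~r, 0
7. ~q, 0
8. ~[](r -> s), 1
9. r -> s, 1
10. s, 1
11. ~(r -> s), 2
12. r, 2
13. ~s, 2
Accessibility: 0R1, 1R2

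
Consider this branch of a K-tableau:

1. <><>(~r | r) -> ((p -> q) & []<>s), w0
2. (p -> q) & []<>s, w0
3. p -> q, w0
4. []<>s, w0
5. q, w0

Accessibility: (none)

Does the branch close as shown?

There is no literal clash: for every atom and world, at most one sign appears.

Open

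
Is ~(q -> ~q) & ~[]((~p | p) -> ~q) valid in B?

Tableau for the negation ~(~(q -> ~q) & ~[]((~p | p) -> ~q)):
1. ~(~(q -> ~q) & ~[]((~p | p) -> ~q)), u
2. []((~p | p) -> ~q), u
3. (~p | p) -> ~q, u
4. ~q, u
Accessibility: uRu
The negation has an open branch (countermodel exists).

No, not valid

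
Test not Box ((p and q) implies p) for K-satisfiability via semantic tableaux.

No, unsatisfiable

1. not Box ((p and q) implies p), u
2. not ((p and q) implies p), v
3. p and q, v
4. not p, v
5. p, v
6. q, v
Accessibility: uRv
Branch closes: p and not p both at v.
(One branch shown.) All branches close.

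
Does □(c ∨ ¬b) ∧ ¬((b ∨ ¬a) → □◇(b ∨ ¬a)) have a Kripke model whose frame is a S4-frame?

Satisfiable (open branch found)

1. □(c ∨ ¬b) ∧ ¬((b ∨ ¬a) → □◇(b ∨ ¬a)), 0
2. □(c ∨ ¬b), 0
3. ¬((b ∨ ¬a) → □◇(b ∨ ¬a)), 0
4. b ∨ ¬a, 0
5. ¬□◇(b ∨ ¬a), 0
6. c ∨ ¬b, 0
7. ¬a, 0
8. ¬b, 0
9. ¬◇(b ∨ ¬a), 1
10. c ∨ ¬b, 1
11. ¬(b ∨ ¬a), 1
12. ¬b, 1
13. a, 1
Accessibility: 0R0, 0R1, 1R1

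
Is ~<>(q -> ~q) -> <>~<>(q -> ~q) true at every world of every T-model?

Tableau for the negation ~(~<>(q -> ~q) -> <>~<>(q -> ~q)):
1. ~(~<>(q -> ~q) -> <>~<>(q -> ~q)), u
2. ~<>(q -> ~q), u
3. ~<>~<>(q -> ~q), u
4. ~(q -> ~q), u
5. q, u
6. <>(q -> ~q), u
7. q -> ~q, v
8. ~(q -> ~q), v
9. q, v
10. <>(q -> ~q), v
11. ~q, v
Accessibility: uRu, uRv, vRv
Branch closes: q and ~q both at v.
Every branch of the negation's tableau closes; the branch above is one of them.

Valid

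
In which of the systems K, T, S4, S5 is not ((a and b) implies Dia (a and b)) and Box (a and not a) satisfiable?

K

K-tableau for the formula:
1. not ((a and b) implies Dia (a and b)) and Box (a and not a), w0
2. not ((a and b) implies Dia (a and b)), w0
3. Box (a and not a), w0
4. a and b, w0
5. not Dia (a and b), w0
6. a, w0
7. b, w0
Complete open branch: satisfiable in K.
T-tableau for the formula:
1. not ((a and b) implies Dia (a and b)) and Box (a and not a), w0
2. not ((a and b) implies Dia (a and b)), w0
3. Box (a and not a), w0
4. a and b, w0
5. not Dia (a and b), w0
6. a, w0
7. b, w0
8. a and not a, w0
9. not a, w0
Accessibility: w0Rw0
Branch closes: a and not a both at w0.
Every branch closes (one shown): unsatisfiable in T, hence also in S4, S5 (every S4/S5-frame is a T-frame).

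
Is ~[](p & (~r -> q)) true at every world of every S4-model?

Tableau for the negation [](p & (~r -> q)):
1. [](p & (~r -> q)), 0
2. p & (~r -> q), 0
3. p, 0
4. ~r -> q, 0
5. q, 0
Accessibility: 0R0
The negation has an open branch (countermodel exists).

Not valid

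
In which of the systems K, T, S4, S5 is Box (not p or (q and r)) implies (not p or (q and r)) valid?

T, S4, S5

T-tableau for the negation not (Box (not p or (q and r)) implies (not p or (q and r))):
1. not (Box (not p or (q and r)) implies (not p or (q and r))), 0
2. Box (not p or (q and r)), 0
3. not (not p or (q and r)), 0
4. p, 0
5. not (q and r), 0
6. not p or (q and r), 0
7. not r, 0
8. q and r, 0
9. q, 0
10. r, 0
Accessibility: 0R0
Branch closes: r and not r both at 0.
Every branch closes (one shown): valid in T, hence also in S4, S5 (every theorem of T is a theorem of S4 and S5).
K-tableau for the negation not (Box (not p or (q and r)) implies (not p or (q and r))):
1. not (Box (not p or (q and r)) implies (not p or (q and r))), 0
2. Box (not p or (q and r)), 0
3. not (not p or (q and r)), 0
4. p, 0
5. not (q and r), 0
6. not r, 0
Complete open branch: countermodel on a K-frame, so not valid in K.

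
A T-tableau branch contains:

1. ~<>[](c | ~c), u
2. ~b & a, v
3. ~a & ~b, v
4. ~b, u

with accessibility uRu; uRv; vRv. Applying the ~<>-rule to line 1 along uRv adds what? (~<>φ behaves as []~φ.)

~<>φ behaves as []~φ: propagate the negated body to each accessible world.

~[](c | ~c), v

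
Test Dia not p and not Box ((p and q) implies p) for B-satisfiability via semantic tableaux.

Unsatisfiable

1. Dia not p and not Box ((p and q) implies p), 0
2. Dia not p, 0   [and-rule on 1]
3. not Box ((p and q) implies p), 0   [and-rule on 1]
4. not p, 1   [Dia-rule on 2: fresh world 1, 0R1]
5. not ((p and q) implies p), 2   [neg-Box-rule on 3: fresh world 2, 0R2]
6. p and q, 2   [neg-implies-rule on 5]
7. not p, 2   [neg-implies-rule on 5]
8. p, 2   [and-rule on 6]
9. q, 2   [and-rule on 6]
Accessibility: 0R0, 0R1, 0R2, 1R0, 1R1, 2R0, 2R2
Branch closes: p and not p both at 2.
(One branch shown.) All branches close.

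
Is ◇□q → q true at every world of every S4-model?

Invalid (countermodel exists)

Tableau for the negation ¬(◇□q → q):
1. ¬(◇□q → q), u
2. ◇□q, u   [¬→-rule on 1]
3. ¬q, u   [¬→-rule on 1]
4. □q, v   [◇-rule on 2: fresh world v, uRv]
5. q, v   [□-rule on 4 via vRv]
Accessibility: uRu, uRv, vRv
The negation has an open branch (countermodel exists).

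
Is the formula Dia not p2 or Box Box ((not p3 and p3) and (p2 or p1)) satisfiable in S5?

1. Dia not p2 or Box Box ((not p3 and p3) and (p2 or p1)), u
2. Dia not p2, u   [or-rule on 1 (branches; this branch)]
3. not p2, v   [Dia-rule on 2: fresh world v, uRv]
Accessibility: uRu, uRv, vRu, vRv

Satisfiable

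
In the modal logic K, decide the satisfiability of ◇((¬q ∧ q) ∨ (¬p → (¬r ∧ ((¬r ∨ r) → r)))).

1. ◇((¬q ∧ q) ∨ (¬p → (¬r ∧ ((¬r ∨ r) → r)))), w0
2. (¬q ∧ q) ∨ (¬p → (¬r ∧ ((¬r ∨ r) → r))), w1
3. ¬p → (¬r ∧ ((¬r ∨ r) → r)), w1
4. p, w1
Accessibility: w0Rw1

Yes, satisfiable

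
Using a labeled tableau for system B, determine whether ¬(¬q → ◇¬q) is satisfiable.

1. ¬(¬q → ◇¬q), u
2. ¬q, u
3. ¬◇¬q, u
4. q, u
Accessibility: uRu
Branch closes: q and ¬q both at u.
Every branch closes; the branch above is one of them.

No, unsatisfiable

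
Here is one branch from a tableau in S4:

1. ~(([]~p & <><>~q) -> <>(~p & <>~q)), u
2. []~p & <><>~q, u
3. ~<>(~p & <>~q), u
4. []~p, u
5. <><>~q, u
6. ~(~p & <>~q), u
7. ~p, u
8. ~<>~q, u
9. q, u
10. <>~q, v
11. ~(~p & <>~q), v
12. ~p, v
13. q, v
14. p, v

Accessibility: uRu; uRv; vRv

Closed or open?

Closed

Both p and ~p appear at v.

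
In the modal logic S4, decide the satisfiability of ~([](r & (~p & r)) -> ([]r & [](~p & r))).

1. ~([](r & (~p & r)) -> ([]r & [](~p & r))), w0
2. [](r & (~p & r)), w0   [~->-rule on 1]
3. ~([]r & [](~p & r)), w0   [~->-rule on 1]
4. r & (~p & r), w0   [[]-rule on 2 via w0Rw0]
5. r, w0   [&-rule on 4]
6. ~p & r, w0   [&-rule on 4]
7. ~p, w0   [&-rule on 6]
8. ~[](~p & r), w0   [~&-rule on 3 (branches; this branch)]
9. ~(~p & r), w1   [~[]-rule on 8: fresh world w1, w0Rw1]
10. r & (~p & r), w1   [[]-rule on 2 via w0Rw1]
11. r, w1   [&-rule on 10]
12. ~p & r, w1   [&-rule on 10]
13. ~p, w1   [&-rule on 12]
14. ~r, w1   [~&-rule on 9 (branches; this branch)]
Accessibility: w0Rw0, w0Rw1, w1Rw1
Branch closes: r and ~r both at w1.
(One branch shown.) All branches close.

No, unsatisfiable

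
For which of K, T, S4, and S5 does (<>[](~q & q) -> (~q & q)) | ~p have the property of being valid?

T-tableau for the negation ~((<>[](~q & q) -> (~q & q)) | ~p):
1. ~((<>[](~q & q) -> (~q & q)) | ~p), 0
2. ~(<>[](~q & q) -> (~q & q)), 0
3. p, 0
4. <>[](~q & q), 0
5. ~(~q & q), 0
6. ~q, 0
7. [](~q & q), 1
8. ~q & q, 1
9. ~q, 1
10. q, 1
Accessibility: 0R0, 0R1, 1R1
Branch closes: q and ~q both at 1.
Every branch closes (one shown): valid in T, hence also in S4, S5 (every theorem of T is a theorem of S4 and S5).
K-tableau for the negation ~((<>[](~q & q) -> (~q & q)) | ~p):
1. ~((<>[](~q & q) -> (~q & q)) | ~p), 0
2. ~(<>[](~q & q) -> (~q & q)), 0
3. p, 0
4. <>[](~q & q), 0
5. ~(~q & q), 0
6. ~q, 0
7. [](~q & q), 1
Accessibility: 0R1
Complete open branch: countermodel on a K-frame, so not valid in K.

T, S4, S5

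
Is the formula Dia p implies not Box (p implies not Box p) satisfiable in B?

Satisfiable

1. Dia p implies not Box (p implies not Box p), 0
2. not Box (p implies not Box p), 0   [implies-rule on 1 (branches; this branch)]
3. not (p implies not Box p), 1   [neg-Box-rule on 2: fresh world 1, 0R1]
4. p, 1   [neg-implies-rule on 3]
5. Box p, 1   [neg-implies-rule on 3]
6. p, 0   [Box-rule on 5 via 1R0]
Accessibility: 0R0, 0R1, 1R0, 1R1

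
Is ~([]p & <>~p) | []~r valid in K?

Yes, valid

Tableau for the negation ~(~([]p & <>~p) | []~r):
1. ~(~([]p & <>~p) | []~r), 0
2. []p & <>~p, 0   [~|-rule on 1]
3. ~[]~r, 0   [~|-rule on 1]
4. []p, 0   [&-rule on 2]
5. <>~p, 0   [&-rule on 2]
6. r, 1   [~[]-rule on 3: fresh world 1, 0R1]
7. p, 1   [[]-rule on 4 via 0R1]
8. ~p, 2   [<>-rule on 5: fresh world 2, 0R2]
9. p, 2   [[]-rule on 4 via 0R2]
Accessibility: 0R1, 0R2
Branch closes: p and ~p both at 2.
Every branch of the negation's tableau closes; the branch above is one of them.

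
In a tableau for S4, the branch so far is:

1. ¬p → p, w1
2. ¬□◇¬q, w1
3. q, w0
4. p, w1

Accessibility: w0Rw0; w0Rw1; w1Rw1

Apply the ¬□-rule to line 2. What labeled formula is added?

a fresh world w2 with w1Rw2, and ¬◇¬q at w2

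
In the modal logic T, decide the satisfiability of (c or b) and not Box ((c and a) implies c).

Unsatisfiable (every branch closes)

1. (c or b) and not Box ((c and a) implies c), u
2. c or b, u
3. not Box ((c and a) implies c), u
4. b, u
5. not ((c and a) implies c), v
6. c and a, v
7. not c, v
8. c, v
9. a, v
Accessibility: uRu, uRv, vRv
Branch closes: c and not c both at v.
(One branch shown.) All branches close.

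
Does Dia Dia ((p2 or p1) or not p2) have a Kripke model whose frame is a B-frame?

1. Dia Dia ((p2 or p1) or not p2), w0
2. Dia ((p2 or p1) or not p2), w1
3. (p2 or p1) or not p2, w2
4. not p2, w2
Accessibility: w0Rw0, w0Rw1, w1Rw0, w1Rw1, w1Rw2, w2Rw1, w2Rw2

Yes, satisfiable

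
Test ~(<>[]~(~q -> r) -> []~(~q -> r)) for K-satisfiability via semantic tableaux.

1. ~(<>[]~(~q -> r) -> []~(~q -> r)), u
2. <>[]~(~q -> r), u
3. ~[]~(~q -> r), u
4. []~(~q -> r), v
5. ~q -> r, w
6. r, w
Accessibility: uRv, uRw

Yes, satisfiable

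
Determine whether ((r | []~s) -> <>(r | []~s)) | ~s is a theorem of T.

Valid

Tableau for the negation ~(((r | []~s) -> <>(r | []~s)) | ~s):
1. ~(((r | []~s) -> <>(r | []~s)) | ~s), w0
2. ~((r | []~s) -> <>(r | []~s)), w0
3. s, w0
4. r | []~s, w0
5. ~<>(r | []~s), w0
6. ~(r | []~s), w0
7. ~r, w0
8. ~[]~s, w0
9. []~s, w0
10. ~s, w0
Accessibility: w0Rw0
Branch closes: s and ~s both at w0.
All branches of the negation close; one closing branch shown above.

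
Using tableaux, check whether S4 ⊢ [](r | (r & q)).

Tableau for the negation ~[](r | (r & q)):
1. ~[](r | (r & q)), w0
2. ~(r | (r & q)), w1
3. ~r, w1
4. ~(r & q), w1
5. ~q, w1
Accessibility: w0Rw0, w0Rw1, w1Rw1
The negation has an open branch (countermodel exists).

No, not valid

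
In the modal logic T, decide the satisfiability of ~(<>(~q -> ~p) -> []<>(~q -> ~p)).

1. ~(<>(~q -> ~p) -> []<>(~q -> ~p)), u
2. <>(~q -> ~p), u   [~->-rule on 1]
3. ~[]<>(~q -> ~p), u   [~->-rule on 1]
4. ~q -> ~p, v   [<>-rule on 2: fresh world v, uRv]
5. ~p, v   [->-rule on 4 (branches; this branch)]
6. ~<>(~q -> ~p), w   [~[]-rule on 3: fresh world w, uRw]
7. ~(~q -> ~p), w   [~<>-rule on 6 via wRw]
8. ~q, w   [~->-rule on 7]
9. p, w   [~->-rule on 7]
Accessibility: uRu, uRv, uRw, vRv, wRw

Satisfiable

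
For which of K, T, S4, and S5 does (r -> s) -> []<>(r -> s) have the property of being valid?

S5

S4-tableau for the negation ~((r -> s) -> []<>(r -> s)):
1. ~((r -> s) -> []<>(r -> s)), 0
2. r -> s, 0   [~->-rule on 1]
3. ~[]<>(r -> s), 0   [~->-rule on 1]
4. s, 0   [->-rule on 2 (branches; this branch)]
5. ~<>(r -> s), 1   [~[]-rule on 3: fresh world 1, 0R1]
6. ~(r -> s), 1   [~<>-rule on 5 via 1R1]
7. r, 1   [~->-rule on 6]
8. ~s, 1   [~->-rule on 6]
Accessibility: 0R0, 0R1, 1R1
Complete open branch: countermodel on an S4-frame, so not valid in S4, nor in K, T (the same frame is also a K-frame and a T-frame).
S5-tableau for the negation ~((r -> s) -> []<>(r -> s)):
1. ~((r -> s) -> []<>(r -> s)), 0
2. r -> s, 0   [~->-rule on 1]
3. ~[]<>(r -> s), 0   [~->-rule on 1]
4. s, 0   [->-rule on 2 (branches; this branch)]
5. ~<>(r -> s), 1   [~[]-rule on 3: fresh world 1, 0R1]
6. ~(r -> s), 0   [~<>-rule on 5 via 1R0]
7. r, 0   [~->-rule on 6]
8. ~s, 0   [~->-rule on 6]
Accessibility: 0R0, 0R1, 1R0, 1R1
Branch closes: s and ~s both at 0.
Every branch closes (one shown): valid in S5.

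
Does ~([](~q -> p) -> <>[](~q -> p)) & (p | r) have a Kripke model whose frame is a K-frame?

1. ~([](~q -> p) -> <>[](~q -> p)) & (p | r), 0
2. ~([](~q -> p) -> <>[](~q -> p)), 0
3. p | r, 0
4. [](~q -> p), 0
5. ~<>[](~q -> p), 0
6. r, 0

Satisfiable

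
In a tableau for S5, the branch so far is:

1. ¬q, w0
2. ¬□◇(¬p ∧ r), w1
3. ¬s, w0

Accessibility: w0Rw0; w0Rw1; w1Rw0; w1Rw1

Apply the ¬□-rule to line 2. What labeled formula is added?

a fresh world w2 with w1Rw2, and ¬◇(¬p ∧ r) at w2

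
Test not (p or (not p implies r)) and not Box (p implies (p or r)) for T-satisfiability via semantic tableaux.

1. not (p or (not p implies r)) and not Box (p implies (p or r)), u
2. not (p or (not p implies r)), u
3. not Box (p implies (p or r)), u
4. not p, u
5. not (not p implies r), u
6. not r, u
7. not (p implies (p or r)), v
8. p, v
9. not (p or r), v
10. not p, v
11. not r, v
Accessibility: uRu, uRv, vRv
Branch closes: p and not p both at v.
(One branch shown.) All branches close.

No, unsatisfiable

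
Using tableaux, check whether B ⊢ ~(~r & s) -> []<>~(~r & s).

Valid in B

Tableau for the negation ~(~(~r & s) -> []<>~(~r & s)):
1. ~(~(~r & s) -> []<>~(~r & s)), u
2. ~(~r & s), u
3. ~[]<>~(~r & s), u
4. ~s, u
5. ~<>~(~r & s), v
6. ~r & s, u
7. ~r, u
8. s, u
Accessibility: uRu, uRv, vRu, vRv
Branch closes: s and ~s both at u.
Every branch of the negation's tableau closes; the branch above is one of them.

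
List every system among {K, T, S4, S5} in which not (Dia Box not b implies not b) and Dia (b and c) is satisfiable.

K, T, S4

S5-tableau for the formula:
1. not (Dia Box not b implies not b) and Dia (b and c), w0
2. not (Dia Box not b implies not b), w0
3. Dia (b and c), w0
4. Dia Box not b, w0
5. b, w0
6. b and c, w1
7. b, w1
8. c, w1
9. Box not b, w2
10. not b, w0
Accessibility: w0Rw0, w0Rw1, w0Rw2, w1Rw0, w1Rw1, w1Rw2, w2Rw0, w2Rw1, w2Rw2
Branch closes: b and not b both at w0.
Every branch closes (one shown): unsatisfiable in S5.
S4-tableau for the formula:
1. not (Dia Box not b implies not b) and Dia (b and c), w0
2. not (Dia Box not b implies not b), w0
3. Dia (b and c), w0
4. Dia Box not b, w0
5. b, w0
6. b and c, w1
7. b, w1
8. c, w1
9. Box not b, w2
10. not b, w2
Accessibility: w0Rw0, w0Rw1, w0Rw2, w1Rw1, w2Rw2
Complete open branch: satisfiable in S4, hence also in K, T (this S4-model is also a K-model and a T-model).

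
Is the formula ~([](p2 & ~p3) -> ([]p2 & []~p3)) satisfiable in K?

Unsatisfiable

1. ~([](p2 & ~p3) -> ([]p2 & []~p3)), 0
2. [](p2 & ~p3), 0   [~->-rule on 1]
3. ~([]p2 & []~p3), 0   [~->-rule on 1]
4. ~[]~p3, 0   [~&-rule on 3 (branches; this branch)]
5. p3, 1   [~[]-rule on 4: fresh world 1, 0R1]
6. p2 & ~p3, 1   [[]-rule on 2 via 0R1]
7. p2, 1   [&-rule on 6]
8. ~p3, 1   [&-rule on 6]
Accessibility: 0R1
Branch closes: p3 and ~p3 both at 1.
(One branch shown.) All branches close.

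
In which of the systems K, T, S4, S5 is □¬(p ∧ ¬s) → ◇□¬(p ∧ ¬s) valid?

K-tableau for the negation ¬(□¬(p ∧ ¬s) → ◇□¬(p ∧ ¬s)):
1. ¬(□¬(p ∧ ¬s) → ◇□¬(p ∧ ¬s)), w0
2. □¬(p ∧ ¬s), w0   [¬→-rule on 1]
3. ¬◇□¬(p ∧ ¬s), w0   [¬→-rule on 1]
Complete open branch: countermodel on a K-frame, so not valid in K.
T-tableau for the negation ¬(□¬(p ∧ ¬s) → ◇□¬(p ∧ ¬s)):
1. ¬(□¬(p ∧ ¬s) → ◇□¬(p ∧ ¬s)), w0
2. □¬(p ∧ ¬s), w0   [¬→-rule on 1]
3. ¬◇□¬(p ∧ ¬s), w0   [¬→-rule on 1]
4. ¬(p ∧ ¬s), w0   [□-rule on 2 via w0Rw0]
5. ¬□¬(p ∧ ¬s), w0   [¬◇-rule on 3 via w0Rw0]
6. s, w0   [¬∧-rule on 4 (branches; this branch)]
7. p ∧ ¬s, w1   [¬□-rule on 5: fresh world w1, w0Rw1]
8. p, w1   [∧-rule on 7]
9. ¬s, w1   [∧-rule on 7]
10. ¬(p ∧ ¬s), w1   [□-rule on 2 via w0Rw1]
11. ¬□¬(p ∧ ¬s), w1   [¬◇-rule on 3 via w0Rw1]
12. s, w1   [¬∧-rule on 10 (branches; this branch)]
Accessibility: w0Rw0, w0Rw1, w1Rw1
Branch closes: s and ¬s both at w1.
Every branch closes (one shown): valid in T, hence also in S4, S5 (every theorem of T is a theorem of S4 and S5).

T, S4, S5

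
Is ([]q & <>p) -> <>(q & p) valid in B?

Valid

Tableau for the negation ~(([]q & <>p) -> <>(q & p)):
1. ~(([]q & <>p) -> <>(q & p)), w0
2. []q & <>p, w0   [~->-rule on 1]
3. ~<>(q & p), w0   [~->-rule on 1]
4. []q, w0   [&-rule on 2]
5. <>p, w0   [&-rule on 2]
6. ~(q & p), w0   [~<>-rule on 3 via w0Rw0]
7. q, w0   [[]-rule on 4 via w0Rw0]
8. ~p, w0   [~&-rule on 6 (branches; this branch)]
9. p, w1   [<>-rule on 5: fresh world w1, w0Rw1]
10. ~(q & p), w1   [~<>-rule on 3 via w0Rw1]
11. q, w1   [[]-rule on 4 via w0Rw1]
12. ~p, w1   [~&-rule on 10 (branches; this branch)]
Accessibility: w0Rw0, w0Rw1, w1Rw0, w1Rw1
Branch closes: p and ~p both at w1.
Every branch of the negation's tableau closes; the branch above is one of them.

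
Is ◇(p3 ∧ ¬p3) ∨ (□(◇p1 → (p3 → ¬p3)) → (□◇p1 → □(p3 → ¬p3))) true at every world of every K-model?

Tableau for the negation ¬(◇(p3 ∧ ¬p3) ∨ (□(◇p1 → (p3 → ¬p3)) → (□◇p1 → □(p3 → ¬p3)))):
1. ¬(◇(p3 ∧ ¬p3) ∨ (□(◇p1 → (p3 → ¬p3)) → (□◇p1 → □(p3 → ¬p3)))), 0
2. ¬◇(p3 ∧ ¬p3), 0   [¬∨-rule on 1]
3. ¬(□(◇p1 → (p3 → ¬p3)) → (□◇p1 → □(p3 → ¬p3))), 0   [¬∨-rule on 1]
4. □(◇p1 → (p3 → ¬p3)), 0   [¬→-rule on 3]
5. ¬(□◇p1 → □(p3 → ¬p3)), 0   [¬→-rule on 3]
6. □◇p1, 0   [¬→-rule on 5]
7. ¬□(p3 → ¬p3), 0   [¬→-rule on 5]
8. ¬(p3 → ¬p3), 1   [¬□-rule on 7: fresh world 1, 0R1]
9. p3, 1   [¬→-rule on 8]
10. ¬(p3 ∧ ¬p3), 1   [¬◇-rule on 2 via 0R1]
11. ◇p1 → (p3 → ¬p3), 1   [□-rule on 4 via 0R1]
12. ◇p1, 1   [□-rule on 6 via 0R1]
13. ¬◇p1, 1   [→-rule on 11 (branches; this branch)]
14. p1, 2   [◇-rule on 12: fresh world 2, 1R2]
15. ¬p1, 2   [¬◇-rule on 13 via 1R2]
Accessibility: 0R1, 1R2
Branch closes: p1 and ¬p1 both at 2.
Every branch of the negation's tableau closes; the branch above is one of them.

Yes, valid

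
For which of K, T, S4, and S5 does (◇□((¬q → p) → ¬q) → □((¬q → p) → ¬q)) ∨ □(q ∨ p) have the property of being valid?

S5

S5-tableau for the negation ¬((◇□((¬q → p) → ¬q) → □((¬q → p) → ¬q)) ∨ □(q ∨ p)):
1. ¬((◇□((¬q → p) → ¬q) → □((¬q → p) → ¬q)) ∨ □(q ∨ p)), u
2. ¬(◇□((¬q → p) → ¬q) → □((¬q → p) → ¬q)), u
3. ¬□(q ∨ p), u
4. ◇□((¬q → p) → ¬q), u
5. ¬□((¬q → p) → ¬q), u
6. ¬(q ∨ p), v
7. ¬q, v
8. ¬p, v
9. □((¬q → p) → ¬q), w
10. (¬q → p) → ¬q, u
11. (¬q → p) → ¬q, v
12. (¬q → p) → ¬q, w
13. ¬(¬q → p), u
14. ¬q, u
15. ¬p, u
16. ¬(¬q → p), v
17. ¬(¬q → p), w
18. ¬q, w
19. ¬p, w
20. ¬((¬q → p) → ¬q), x
21. ¬q → p, x
22. q, x
23. (¬q → p) → ¬q, x
24. p, x
25. ¬(¬q → p), x
26. ¬q, x
27. ¬p, x
Accessibility: uRu, uRv, uRw, uRx, vRu, vRv, vRw, vRx, wRu, wRv, wRw, wRx, xRu, xRv, xRw, xRx
Branch closes: q and ¬q both at x.
Every branch closes (one shown): valid in S5.
S4-tableau for the negation ¬((◇□((¬q → p) → ¬q) → □((¬q → p) → ¬q)) ∨ □(q ∨ p)):
1. ¬((◇□((¬q → p) → ¬q) → □((¬q → p) → ¬q)) ∨ □(q ∨ p)), u
2. ¬(◇□((¬q → p) → ¬q) → □((¬q → p) → ¬q)), u
3. ¬□(q ∨ p), u
4. ◇□((¬q → p) → ¬q), u
5. ¬□((¬q → p) → ¬q), u
6. ¬(q ∨ p), v
7. ¬q, v
8. ¬p, v
9. □((¬q → p) → ¬q), w
10. (¬q → p) → ¬q, w
11. ¬q, w
12. ¬((¬q → p) → ¬q), x
13. ¬q → p, x
14. q, x
15. p, x
Accessibility: uRu, uRv, uRw, uRx, vRv, wRw, xRx
Complete open branch: countermodel on an S4-frame, so not valid in S4, nor in K, T (the same frame is also a K-frame and a T-frame).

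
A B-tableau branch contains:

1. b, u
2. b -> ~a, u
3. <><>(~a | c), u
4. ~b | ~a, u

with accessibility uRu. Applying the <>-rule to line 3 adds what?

a fresh world v with uRv, and <>(~a | c) at v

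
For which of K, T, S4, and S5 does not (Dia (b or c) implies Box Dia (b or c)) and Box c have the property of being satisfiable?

K

T-tableau for the formula:
1. not (Dia (b or c) implies Box Dia (b or c)) and Box c, w0
2. not (Dia (b or c) implies Box Dia (b or c)), w0   [and-rule on 1]
3. Box c, w0   [and-rule on 1]
4. Dia (b or c), w0   [neg-implies-rule on 2]
5. not Box Dia (b or c), w0   [neg-implies-rule on 2]
6. c, w0   [Box-rule on 3 via w0Rw0]
7. b or c, w1   [Dia-rule on 4: fresh world w1, w0Rw1]
8. c, w1   [Box-rule on 3 via w0Rw1]
9. not Dia (b or c), w2   [neg-Box-rule on 5: fresh world w2, w0Rw2]
10. c, w2   [Box-rule on 3 via w0Rw2]
11. not (b or c), w2   [neg-Dia-rule on 9 via w2Rw2]
12. not b, w2   [neg-or-rule on 11]
13. not c, w2   [neg-or-rule on 11]
Accessibility: w0Rw0, w0Rw1, w0Rw2, w1Rw1, w2Rw2
Branch closes: c and not c both at w2.
Every branch closes (one shown): unsatisfiable in T, hence also in S4, S5 (every S4/S5-frame is a T-frame).
K-tableau for the formula:
1. not (Dia (b or c) implies Box Dia (b or c)) and Box c, w0
2. not (Dia (b or c) implies Box Dia (b or c)), w0   [and-rule on 1]
3. Box c, w0   [and-rule on 1]
4. Dia (b or c), w0   [neg-implies-rule on 2]
5. not Box Dia (b or c), w0   [neg-implies-rule on 2]
6. b or c, w1   [Dia-rule on 4: fresh world w1, w0Rw1]
7. c, w1   [Box-rule on 3 via w0Rw1]
8. not Dia (b or c), w2   [neg-Box-rule on 5: fresh world w2, w0Rw2]
9. c, w2   [Box-rule on 3 via w0Rw2]
Accessibility: w0Rw1, w0Rw2
Complete open branch: satisfiable in K.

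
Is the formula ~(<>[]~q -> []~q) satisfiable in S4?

Satisfiable

1. ~(<>[]~q -> []~q), w0
2. <>[]~q, w0   [~->-rule on 1]
3. ~[]~q, w0   [~->-rule on 1]
4. []~q, w1   [<>-rule on 2: fresh world w1, w0Rw1]
5. ~q, w1   [[]-rule on 4 via w1Rw1]
6. q, w2   [~[]-rule on 3: fresh world w2, w0Rw2]
Accessibility: w0Rw0, w0Rw1, w0Rw2, w1Rw1, w2Rw2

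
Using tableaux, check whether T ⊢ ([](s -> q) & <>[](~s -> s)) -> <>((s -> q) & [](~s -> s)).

Valid in T

Tableau for the negation ~(([](s -> q) & <>[](~s -> s)) -> <>((s -> q) & [](~s -> s))):
1. ~(([](s -> q) & <>[](~s -> s)) -> <>((s -> q) & [](~s -> s))), u
2. [](s -> q) & <>[](~s -> s), u
3. ~<>((s -> q) & [](~s -> s)), u
4. [](s -> q), u
5. <>[](~s -> s), u
6. ~((s -> q) & [](~s -> s)), u
7. s -> q, u
8. ~[](~s -> s), u
9. q, u
10. [](~s -> s), v
11. ~((s -> q) & [](~s -> s)), v
12. s -> q, v
13. ~s -> s, v
14. ~[](~s -> s), v
15. q, v
16. s, v
17. ~(~s -> s), w
18. ~s, w
19. ~((s -> q) & [](~s -> s)), w
20. s -> q, w
21. ~[](~s -> s), w
22. q, w
23. ~(~s -> s), x
24. ~s, x
25. ~s -> s, x
26. s, x
Accessibility: uRu, uRv, uRw, vRv, vRx, wRw, xRx
Branch closes: s and ~s both at x.
Every branch of the negation's tableau closes; the branch above is one of them.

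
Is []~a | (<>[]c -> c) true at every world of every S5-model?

Tableau for the negation ~([]~a | (<>[]c -> c)):
1. ~([]~a | (<>[]c -> c)), u
2. ~[]~a, u
3. ~(<>[]c -> c), u
4. <>[]c, u
5. ~c, u
6. a, v
7. []c, w
8. c, u
Accessibility: uRu, uRv, uRw, vRu, vRv, vRw, wRu, wRv, wRw
Branch closes: c and ~c both at u.
All branches of the negation close; one closing branch shown above.

Yes, valid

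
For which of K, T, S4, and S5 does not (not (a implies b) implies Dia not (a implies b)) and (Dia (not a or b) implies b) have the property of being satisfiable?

K

K-tableau for the formula:
1. not (not (a implies b) implies Dia not (a implies b)) and (Dia (not a or b) implies b), u
2. not (not (a implies b) implies Dia not (a implies b)), u
3. Dia (not a or b) implies b, u
4. not (a implies b), u
5. not Dia not (a implies b), u
6. a, u
7. not b, u
8. not Dia (not a or b), u
Complete open branch: satisfiable in K.
T-tableau for the formula:
1. not (not (a implies b) implies Dia not (a implies b)) and (Dia (not a or b) implies b), u
2. not (not (a implies b) implies Dia not (a implies b)), u
3. Dia (not a or b) implies b, u
4. not (a implies b), u
5. not Dia not (a implies b), u
6. a, u
7. not b, u
8. a implies b, u
9. not Dia (not a or b), u
10. not (not a or b), u
11. b, u
Accessibility: uRu
Branch closes: b and not b both at u.
Every branch closes (one shown): unsatisfiable in T, hence also in S4, S5 (every S4/S5-frame is a T-frame).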